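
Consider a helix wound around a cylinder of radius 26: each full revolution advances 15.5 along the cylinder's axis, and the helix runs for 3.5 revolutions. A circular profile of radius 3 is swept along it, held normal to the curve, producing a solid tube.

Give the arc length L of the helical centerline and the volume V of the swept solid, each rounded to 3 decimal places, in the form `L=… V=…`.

2πR = 2π·26 = 163.362818
per-turn = √(163.362818² + 15.5²) = √(26687.4103 + 240.25) = √26927.6603 = 164.096497
L = 3.5 × 164.096497 = 574.337739
V = π·3² × L = 28.274334 × 574.337739 = 16239.017000

L=574.338 V=16239.017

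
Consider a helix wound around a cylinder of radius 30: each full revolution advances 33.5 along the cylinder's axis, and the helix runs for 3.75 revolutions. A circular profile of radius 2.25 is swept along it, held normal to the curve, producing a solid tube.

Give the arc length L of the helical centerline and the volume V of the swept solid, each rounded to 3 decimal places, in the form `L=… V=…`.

L=717.935 V=11418.259

2πR = 2π·30 = 188.495559
per-turn = √(188.495559² + 33.5²) = √(35530.5758 + 1122.25) = √36652.8258 = 191.449277
L = 3.75 × 191.449277 = 717.934791
V = π·2.25² × L = 15.904313 × 717.934791 = 11418.259485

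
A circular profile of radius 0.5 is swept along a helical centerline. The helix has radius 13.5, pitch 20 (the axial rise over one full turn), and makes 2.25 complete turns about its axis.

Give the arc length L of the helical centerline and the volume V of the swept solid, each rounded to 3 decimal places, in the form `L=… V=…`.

L=196.085 V=154.005

2πR = 2π·13.5 = 84.823002
per-turn = √(84.823002² + 20²) = √(7194.9416 + 400) = √7594.9416 = 87.148962
L = 2.25 × 87.148962 = 196.085165
V = π·0.5² × L = 0.785398 × 196.085165 = 154.004928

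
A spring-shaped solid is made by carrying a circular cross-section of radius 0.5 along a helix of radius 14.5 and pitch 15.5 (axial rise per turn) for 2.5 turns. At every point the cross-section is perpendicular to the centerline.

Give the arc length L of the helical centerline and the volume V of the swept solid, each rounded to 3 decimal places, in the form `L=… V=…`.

L=231.038 V=181.457

2πR = 2π·14.5 = 91.106187
per-turn = √(91.106187² + 15.5²) = √(8300.3373 + 240.25) = √8540.5873 = 92.415298
L = 2.5 × 92.415298 = 231.038245
V = π·0.5² × L = 0.785398 × 231.038245 = 181.457013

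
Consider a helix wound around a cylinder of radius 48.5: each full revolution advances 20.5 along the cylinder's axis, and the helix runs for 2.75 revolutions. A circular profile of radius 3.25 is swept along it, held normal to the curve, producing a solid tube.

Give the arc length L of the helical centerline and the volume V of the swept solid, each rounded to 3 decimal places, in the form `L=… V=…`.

L=839.914 V=27870.924

2πR = 2π·48.5 = 304.734487
per-turn = √(304.734487² + 20.5²) = √(92863.1078 + 420.25) = √93283.3578 = 305.423244
L = 2.75 × 305.423244 = 839.913920
V = π·3.25² × L = 33.183072 × 839.913920 = 27870.924429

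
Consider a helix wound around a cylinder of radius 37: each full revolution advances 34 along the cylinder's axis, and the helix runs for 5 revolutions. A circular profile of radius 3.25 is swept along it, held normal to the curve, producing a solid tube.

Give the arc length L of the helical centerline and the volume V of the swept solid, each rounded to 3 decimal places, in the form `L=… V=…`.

L=1174.755 V=38981.974

2πR = 2π·37 = 232.477856
per-turn = √(232.477856² + 34²) = √(54045.9537 + 1156) = √55201.9537 = 234.950960
L = 5 × 234.950960 = 1174.754801
V = π·3.25² × L = 33.183072 × 1174.754801 = 38981.973619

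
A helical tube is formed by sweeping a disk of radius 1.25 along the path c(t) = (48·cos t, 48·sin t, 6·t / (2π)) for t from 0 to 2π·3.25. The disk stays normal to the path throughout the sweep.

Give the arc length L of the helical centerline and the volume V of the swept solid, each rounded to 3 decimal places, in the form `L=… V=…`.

L=980.371 V=4812.384

2πR = 2π·48 = 301.592895
per-turn = √(301.592895² + 6²) = √(90958.2742 + 36) = √90994.2742 = 301.652572
L = 3.25 × 301.652572 = 980.370859
V = π·1.25² × L = 4.908739 × 980.370859 = 4812.384200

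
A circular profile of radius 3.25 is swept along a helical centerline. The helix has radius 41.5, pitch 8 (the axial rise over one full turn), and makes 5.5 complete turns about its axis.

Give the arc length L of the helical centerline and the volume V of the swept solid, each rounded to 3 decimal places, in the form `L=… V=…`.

2πR = 2π·41.5 = 260.752190
per-turn = √(260.752190² + 8²) = √(67991.7047 + 64) = √68055.7047 = 260.874883
L = 5.5 × 260.874883 = 1434.811858
V = π·3.25² × L = 33.183072 × 1434.811858 = 47611.465768

L=1434.812 V=47611.466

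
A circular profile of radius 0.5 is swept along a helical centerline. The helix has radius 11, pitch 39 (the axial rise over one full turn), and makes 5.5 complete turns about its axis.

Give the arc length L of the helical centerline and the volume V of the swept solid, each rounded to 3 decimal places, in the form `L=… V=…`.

2πR = 2π·11 = 69.115038
per-turn = √(69.115038² + 39²) = √(4776.8885 + 1521) = √6297.8885 = 79.359237
L = 5.5 × 79.359237 = 436.475805
V = π·0.5² × L = 0.785398 × 436.475805 = 342.807295

L=436.476 V=342.807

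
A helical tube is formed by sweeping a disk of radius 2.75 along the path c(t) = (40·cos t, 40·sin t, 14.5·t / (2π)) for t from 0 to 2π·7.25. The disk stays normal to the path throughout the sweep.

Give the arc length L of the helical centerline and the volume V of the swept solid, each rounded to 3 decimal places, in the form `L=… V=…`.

L=1825.154 V=43362.540

2πR = 2π·40 = 251.327412
per-turn = √(251.327412² + 14.5²) = √(63165.4682 + 210.25) = √63375.7182 = 251.745344
L = 7.25 × 251.745344 = 1825.153743
V = π·2.75² × L = 23.758294 × 1825.153743 = 43362.540033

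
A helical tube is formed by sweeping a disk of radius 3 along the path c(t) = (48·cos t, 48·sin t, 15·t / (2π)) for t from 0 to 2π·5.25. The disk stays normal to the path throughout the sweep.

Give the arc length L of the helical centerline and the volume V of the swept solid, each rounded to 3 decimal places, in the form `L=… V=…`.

2πR = 2π·48 = 301.592895
per-turn = √(301.592895² + 15²) = √(90958.2742 + 225) = √91183.2742 = 301.965684
L = 5.25 × 301.965684 = 1585.319840
V = π·3² × L = 28.274334 × 1585.319840 = 44823.862457

L=1585.320 V=44823.862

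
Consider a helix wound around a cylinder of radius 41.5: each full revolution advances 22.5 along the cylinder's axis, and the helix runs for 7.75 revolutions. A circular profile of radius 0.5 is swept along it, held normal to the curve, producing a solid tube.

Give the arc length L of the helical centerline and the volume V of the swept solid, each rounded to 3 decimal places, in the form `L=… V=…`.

2πR = 2π·41.5 = 260.752190
per-turn = √(260.752190² + 22.5²) = √(67991.7047 + 506.25) = √68497.9547 = 261.721139
L = 7.75 × 261.721139 = 2028.338829
V = π·0.5² × L = 0.785398 × 2028.338829 = 1593.053591

L=2028.339 V=1593.054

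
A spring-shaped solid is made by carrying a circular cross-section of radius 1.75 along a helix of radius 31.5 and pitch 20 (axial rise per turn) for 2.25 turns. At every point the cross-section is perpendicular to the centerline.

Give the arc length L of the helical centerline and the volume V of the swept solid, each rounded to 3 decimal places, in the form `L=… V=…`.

L=447.589 V=4306.307

2πR = 2π·31.5 = 197.920337
per-turn = √(197.920337² + 20²) = √(39172.4599 + 400) = √39572.4599 = 198.928278
L = 2.25 × 198.928278 = 447.588626
V = π·1.75² × L = 9.621128 × 447.588626 = 4306.307239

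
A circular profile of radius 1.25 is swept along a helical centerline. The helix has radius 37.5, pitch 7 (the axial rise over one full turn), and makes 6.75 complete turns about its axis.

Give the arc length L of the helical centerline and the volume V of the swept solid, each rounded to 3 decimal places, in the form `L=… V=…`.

L=1591.133 V=7810.456

2πR = 2π·37.5 = 235.619449
per-turn = √(235.619449² + 7²) = √(55516.5248 + 49) = √55565.5248 = 235.723407
L = 6.75 × 235.723407 = 1591.132999
V = π·1.25² × L = 4.908739 × 1591.132999 = 7810.455846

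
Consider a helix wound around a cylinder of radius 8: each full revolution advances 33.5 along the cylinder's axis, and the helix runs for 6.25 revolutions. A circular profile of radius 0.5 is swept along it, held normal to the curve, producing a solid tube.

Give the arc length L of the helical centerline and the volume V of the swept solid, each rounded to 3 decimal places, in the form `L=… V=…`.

L=377.537 V=296.517

2πR = 2π·8 = 50.265482
per-turn = √(50.265482² + 33.5²) = √(2526.6187 + 1122.25) = √3648.8687 = 60.405867
L = 6.25 × 60.405867 = 377.536667
V = π·0.5² × L = 0.785398 × 377.536667 = 296.516605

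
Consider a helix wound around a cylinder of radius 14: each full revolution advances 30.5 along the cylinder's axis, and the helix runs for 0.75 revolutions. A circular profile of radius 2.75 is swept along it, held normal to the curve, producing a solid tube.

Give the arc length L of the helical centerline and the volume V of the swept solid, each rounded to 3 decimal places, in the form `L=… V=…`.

L=69.827 V=1658.962

2πR = 2π·14 = 87.964594
per-turn = √(87.964594² + 30.5²) = √(7737.7699 + 930.25) = √8668.0199 = 93.102201
L = 0.75 × 93.102201 = 69.826651
V = π·2.75² × L = 23.758294 × 69.826651 = 1658.962130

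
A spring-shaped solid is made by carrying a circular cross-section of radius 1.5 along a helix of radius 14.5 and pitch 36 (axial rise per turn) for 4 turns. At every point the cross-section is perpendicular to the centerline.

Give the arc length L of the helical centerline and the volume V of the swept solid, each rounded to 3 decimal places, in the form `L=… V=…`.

L=391.844 V=2769.779

2πR = 2π·14.5 = 91.106187
per-turn = √(91.106187² + 36²) = √(8300.3373 + 1296) = √9596.3373 = 97.960897
L = 4 × 97.960897 = 391.843587
V = π·1.5² × L = 7.068583 × 391.843587 = 2769.779103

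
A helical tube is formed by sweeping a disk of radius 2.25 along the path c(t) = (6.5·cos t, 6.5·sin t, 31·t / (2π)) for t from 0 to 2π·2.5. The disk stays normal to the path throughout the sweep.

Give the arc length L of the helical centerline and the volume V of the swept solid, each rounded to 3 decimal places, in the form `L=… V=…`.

2πR = 2π·6.5 = 40.840704
per-turn = √(40.840704² + 31²) = √(1667.9631 + 961) = √2628.9631 = 51.273416
L = 2.5 × 51.273416 = 128.183539
V = π·2.25² × L = 15.904313 × 128.183539 = 2038.671100

L=128.184 V=2038.671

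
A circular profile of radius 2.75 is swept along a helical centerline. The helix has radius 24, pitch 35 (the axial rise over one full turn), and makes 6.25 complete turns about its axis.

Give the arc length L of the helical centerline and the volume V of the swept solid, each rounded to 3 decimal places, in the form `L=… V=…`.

L=967.531 V=22986.883

2πR = 2π·24 = 150.796447
per-turn = √(150.796447² + 35²) = √(22739.5685 + 1225) = √23964.5685 = 154.804937
L = 6.25 × 154.804937 = 967.530857
V = π·2.75² × L = 23.758294 × 967.530857 = 22986.882975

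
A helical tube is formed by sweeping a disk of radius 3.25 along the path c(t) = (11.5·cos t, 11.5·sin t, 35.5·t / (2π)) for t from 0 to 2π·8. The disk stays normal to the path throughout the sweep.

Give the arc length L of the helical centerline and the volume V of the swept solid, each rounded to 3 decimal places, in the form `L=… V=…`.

L=644.051 V=21371.582

2πR = 2π·11.5 = 72.256631
per-turn = √(72.256631² + 35.5²) = √(5221.0207 + 1260.25) = √6481.2707 = 80.506340
L = 8 × 80.506340 = 644.050717
V = π·3.25² × L = 33.183072 × 644.050717 = 21371.581588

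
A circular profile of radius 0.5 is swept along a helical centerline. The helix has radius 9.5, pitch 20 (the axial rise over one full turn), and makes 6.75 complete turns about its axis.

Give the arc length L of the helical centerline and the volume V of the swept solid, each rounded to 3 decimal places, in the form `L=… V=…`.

2πR = 2π·9.5 = 59.690260
per-turn = √(59.690260² + 20²) = √(3562.9272 + 400) = √3962.9272 = 62.951785
L = 6.75 × 62.951785 = 424.924546
V = π·0.5² × L = 0.785398 × 424.924546 = 333.734958

L=424.925 V=333.735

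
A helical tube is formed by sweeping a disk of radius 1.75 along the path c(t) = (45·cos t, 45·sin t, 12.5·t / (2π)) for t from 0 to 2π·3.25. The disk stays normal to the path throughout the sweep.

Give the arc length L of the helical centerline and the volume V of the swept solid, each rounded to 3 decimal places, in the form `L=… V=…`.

L=919.813 V=8849.642

2πR = 2π·45 = 282.743339
per-turn = √(282.743339² + 12.5²) = √(79943.7956 + 156.25) = √80100.0456 = 283.019515
L = 3.25 × 283.019515 = 919.813422
V = π·1.75² × L = 9.621128 × 919.813422 = 8849.642215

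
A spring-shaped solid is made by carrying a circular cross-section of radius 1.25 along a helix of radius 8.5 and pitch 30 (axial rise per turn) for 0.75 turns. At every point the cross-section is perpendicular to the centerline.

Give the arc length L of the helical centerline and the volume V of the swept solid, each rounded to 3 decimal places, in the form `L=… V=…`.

L=45.942 V=225.518

2πR = 2π·8.5 = 53.407075
per-turn = √(53.407075² + 30²) = √(2852.3157 + 900) = √3752.3157 = 61.256148
L = 0.75 × 61.256148 = 45.942111
V = π·1.25² × L = 4.908739 × 45.942111 = 225.517810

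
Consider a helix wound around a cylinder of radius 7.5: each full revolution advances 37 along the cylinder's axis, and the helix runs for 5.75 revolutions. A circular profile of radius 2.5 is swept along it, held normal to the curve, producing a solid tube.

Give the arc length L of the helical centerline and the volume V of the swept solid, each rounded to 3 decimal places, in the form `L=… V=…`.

L=344.504 V=6764.325

2πR = 2π·7.5 = 47.123890
per-turn = √(47.123890² + 37²) = √(2220.6610 + 1369) = √3589.6610 = 59.913780
L = 5.75 × 59.913780 = 344.504233
V = π·2.5² × L = 19.634954 × 344.504233 = 6764.324795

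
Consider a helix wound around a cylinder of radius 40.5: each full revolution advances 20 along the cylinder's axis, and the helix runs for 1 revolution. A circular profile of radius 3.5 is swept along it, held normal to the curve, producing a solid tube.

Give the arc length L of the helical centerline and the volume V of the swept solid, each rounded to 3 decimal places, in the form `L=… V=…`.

L=255.254 V=9823.315

2πR = 2π·40.5 = 254.469005
per-turn = √(254.469005² + 20²) = √(64754.4745 + 400) = √65154.4745 = 255.253745
L = 1 × 255.253745 = 255.253745
V = π·3.5² × L = 38.484510 × 255.253745 = 9823.315314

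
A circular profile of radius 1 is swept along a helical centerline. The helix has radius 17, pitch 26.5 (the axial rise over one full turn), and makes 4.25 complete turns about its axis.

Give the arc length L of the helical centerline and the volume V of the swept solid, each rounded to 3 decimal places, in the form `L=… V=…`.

L=467.722 V=1469.393

2πR = 2π·17 = 106.814150
per-turn = √(106.814150² + 26.5²) = √(11409.2627 + 702.25) = √12111.5127 = 110.052318
L = 4.25 × 110.052318 = 467.722351
V = π·1² × L = 3.141593 × 467.722351 = 1469.393103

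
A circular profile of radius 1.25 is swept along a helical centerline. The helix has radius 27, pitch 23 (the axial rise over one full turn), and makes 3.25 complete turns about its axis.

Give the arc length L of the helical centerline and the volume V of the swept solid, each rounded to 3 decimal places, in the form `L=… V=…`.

L=556.394 V=2731.191

2πR = 2π·27 = 169.646003
per-turn = √(169.646003² + 23²) = √(28779.7664 + 529) = √29308.7664 = 171.198033
L = 3.25 × 171.198033 = 556.393607
V = π·1.25² × L = 4.908739 × 556.393607 = 2731.190730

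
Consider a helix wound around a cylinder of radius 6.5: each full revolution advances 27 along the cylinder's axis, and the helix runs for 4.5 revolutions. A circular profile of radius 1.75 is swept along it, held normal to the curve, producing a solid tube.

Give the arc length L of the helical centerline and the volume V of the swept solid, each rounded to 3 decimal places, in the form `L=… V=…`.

2πR = 2π·6.5 = 40.840704
per-turn = √(40.840704² + 27²) = √(1667.9631 + 729) = √2396.9631 = 48.958790
L = 4.5 × 48.958790 = 220.314556
V = π·1.75² × L = 9.621128 × 220.314556 = 2119.674435

L=220.315 V=2119.674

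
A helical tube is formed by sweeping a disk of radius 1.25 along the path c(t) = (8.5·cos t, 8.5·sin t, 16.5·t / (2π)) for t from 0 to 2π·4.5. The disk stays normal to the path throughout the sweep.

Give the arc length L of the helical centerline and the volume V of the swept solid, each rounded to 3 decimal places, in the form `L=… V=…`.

2πR = 2π·8.5 = 53.407075
per-turn = √(53.407075² + 16.5²) = √(2852.3157 + 272.25) = √3124.5657 = 55.897815
L = 4.5 × 55.897815 = 251.540165
V = π·1.25² × L = 4.908739 × 251.540165 = 1234.744900

L=251.540 V=1234.745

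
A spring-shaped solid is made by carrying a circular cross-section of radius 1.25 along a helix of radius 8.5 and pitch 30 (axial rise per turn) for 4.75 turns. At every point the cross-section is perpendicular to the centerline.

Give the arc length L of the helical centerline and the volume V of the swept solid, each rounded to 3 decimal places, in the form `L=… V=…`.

2πR = 2π·8.5 = 53.407075
per-turn = √(53.407075² + 30²) = √(2852.3157 + 900) = √3752.3157 = 61.256148
L = 4.75 × 61.256148 = 290.966703
V = π·1.25² × L = 4.908739 × 290.966703 = 1428.279464

L=290.967 V=1428.279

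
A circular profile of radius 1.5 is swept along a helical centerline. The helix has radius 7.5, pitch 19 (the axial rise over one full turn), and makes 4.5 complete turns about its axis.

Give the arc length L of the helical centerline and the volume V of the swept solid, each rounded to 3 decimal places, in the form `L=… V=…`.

2πR = 2π·7.5 = 47.123890
per-turn = √(47.123890² + 19²) = √(2220.6610 + 361) = √2581.6610 = 50.810048
L = 4.5 × 50.810048 = 228.645217
V = π·1.5² × L = 7.068583 × 228.645217 = 1616.197798

L=228.645 V=1616.198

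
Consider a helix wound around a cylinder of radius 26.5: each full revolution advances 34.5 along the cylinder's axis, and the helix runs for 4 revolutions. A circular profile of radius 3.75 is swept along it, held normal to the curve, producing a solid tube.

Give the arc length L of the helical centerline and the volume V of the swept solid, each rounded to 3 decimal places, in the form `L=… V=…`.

L=680.164 V=30048.739

2πR = 2π·26.5 = 166.504411
per-turn = √(166.504411² + 34.5²) = √(27723.7188 + 1190.25) = √28913.9688 = 170.041080
L = 4 × 170.041080 = 680.164319
V = π·3.75² × L = 44.178647 × 680.164319 = 30048.739120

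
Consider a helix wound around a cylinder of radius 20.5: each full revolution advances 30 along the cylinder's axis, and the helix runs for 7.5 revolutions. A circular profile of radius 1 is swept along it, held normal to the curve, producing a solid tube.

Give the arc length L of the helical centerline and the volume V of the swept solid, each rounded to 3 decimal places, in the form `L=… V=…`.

2πR = 2π·20.5 = 128.805299
per-turn = √(128.805299² + 30²) = √(16590.8050 + 900) = √17490.8050 = 132.252807
L = 7.5 × 132.252807 = 991.896054
V = π·1² × L = 3.141593 × 991.896054 = 3116.133355

L=991.896 V=3116.133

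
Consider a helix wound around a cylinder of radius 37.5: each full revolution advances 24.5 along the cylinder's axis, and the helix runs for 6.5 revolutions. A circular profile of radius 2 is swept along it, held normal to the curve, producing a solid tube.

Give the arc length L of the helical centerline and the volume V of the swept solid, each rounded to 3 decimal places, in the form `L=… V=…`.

L=1539.784 V=19349.492

2πR = 2π·37.5 = 235.619449
per-turn = √(235.619449² + 24.5²) = √(55516.5248 + 600.25) = √56116.7748 = 236.889795
L = 6.5 × 236.889795 = 1539.783664
V = π·2² × L = 12.566371 × 1539.783664 = 19349.492194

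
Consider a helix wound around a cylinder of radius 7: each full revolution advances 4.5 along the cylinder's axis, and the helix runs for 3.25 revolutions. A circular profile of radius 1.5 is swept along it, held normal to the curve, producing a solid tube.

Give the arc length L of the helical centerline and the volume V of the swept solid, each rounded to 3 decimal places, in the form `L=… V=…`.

2πR = 2π·7 = 43.982297
per-turn = √(43.982297² + 4.5²) = √(1934.4425 + 20.25) = √1954.6925 = 44.211904
L = 3.25 × 44.211904 = 143.688688
V = π·1.5² × L = 7.068583 × 143.688688 = 1015.675487

L=143.689 V=1015.675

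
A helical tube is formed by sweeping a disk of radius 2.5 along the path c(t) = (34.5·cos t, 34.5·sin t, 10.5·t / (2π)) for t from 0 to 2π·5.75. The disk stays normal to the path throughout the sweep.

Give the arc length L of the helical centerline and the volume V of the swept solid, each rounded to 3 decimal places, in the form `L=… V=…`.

2πR = 2π·34.5 = 216.769893
per-turn = √(216.769893² + 10.5²) = √(46989.1866 + 110.25) = √47099.4366 = 217.024046
L = 5.75 × 217.024046 = 1247.888265
V = π·2.5² × L = 19.634954 × 1247.888265 = 24502.228780

L=1247.888 V=24502.229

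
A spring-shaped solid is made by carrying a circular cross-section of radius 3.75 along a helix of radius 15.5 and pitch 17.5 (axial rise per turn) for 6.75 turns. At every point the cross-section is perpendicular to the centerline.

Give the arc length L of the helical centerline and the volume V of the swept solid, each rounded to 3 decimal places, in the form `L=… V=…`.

2πR = 2π·15.5 = 97.389372
per-turn = √(97.389372² + 17.5²) = √(9484.6898 + 306.25) = √9790.9398 = 98.949178
L = 6.75 × 98.949178 = 667.906952
V = π·3.75² × L = 44.178647 × 667.906952 = 29507.225237

L=667.907 V=29507.225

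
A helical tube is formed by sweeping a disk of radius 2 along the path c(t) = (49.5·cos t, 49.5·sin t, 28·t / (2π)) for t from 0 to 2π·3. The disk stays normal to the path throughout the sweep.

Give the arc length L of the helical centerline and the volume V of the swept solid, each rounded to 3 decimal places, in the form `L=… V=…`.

2πR = 2π·49.5 = 311.017673
per-turn = √(311.017673² + 28²) = √(96731.9927 + 784) = √97515.9927 = 312.275508
L = 3 × 312.275508 = 936.826523
V = π·2² × L = 12.566371 × 936.826523 = 11772.509292

L=936.827 V=11772.509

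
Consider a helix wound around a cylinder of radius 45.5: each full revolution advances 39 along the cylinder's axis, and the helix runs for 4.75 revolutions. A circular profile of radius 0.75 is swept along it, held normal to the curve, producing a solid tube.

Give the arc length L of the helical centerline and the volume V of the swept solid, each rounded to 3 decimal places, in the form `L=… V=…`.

L=1370.531 V=2421.928

2πR = 2π·45.5 = 285.884931
per-turn = √(285.884931² + 39²) = √(81730.1940 + 1521) = √83251.1940 = 288.532830
L = 4.75 × 288.532830 = 1370.530943
V = π·0.75² × L = 1.767146 × 1370.530943 = 2421.928092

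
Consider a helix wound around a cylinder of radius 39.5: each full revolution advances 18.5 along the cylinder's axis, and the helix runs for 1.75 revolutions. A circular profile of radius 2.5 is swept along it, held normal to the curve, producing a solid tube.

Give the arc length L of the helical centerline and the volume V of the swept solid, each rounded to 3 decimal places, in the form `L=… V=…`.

L=435.530 V=8551.614

2πR = 2π·39.5 = 248.185820
per-turn = √(248.185820² + 18.5²) = √(61596.2011 + 342.25) = √61938.4511 = 248.874368
L = 1.75 × 248.874368 = 435.530144
V = π·2.5² × L = 19.634954 × 435.530144 = 8551.614381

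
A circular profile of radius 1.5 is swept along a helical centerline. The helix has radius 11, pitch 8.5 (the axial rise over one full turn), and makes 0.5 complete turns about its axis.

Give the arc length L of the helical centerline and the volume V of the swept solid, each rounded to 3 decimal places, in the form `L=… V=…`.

2πR = 2π·11 = 69.115038
per-turn = √(69.115038² + 8.5²) = √(4776.8885 + 72.25) = √4849.1385 = 69.635756
L = 0.5 × 69.635756 = 34.817878
V = π·1.5² × L = 7.068583 × 34.817878 = 246.113077

L=34.818 V=246.113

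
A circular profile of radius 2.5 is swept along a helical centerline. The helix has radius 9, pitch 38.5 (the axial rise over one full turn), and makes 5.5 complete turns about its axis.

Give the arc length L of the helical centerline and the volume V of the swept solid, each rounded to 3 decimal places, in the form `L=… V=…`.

2πR = 2π·9 = 56.548668
per-turn = √(56.548668² + 38.5²) = √(3197.7518 + 1482.25) = √4680.0018 = 68.410539
L = 5.5 × 68.410539 = 376.257964
V = π·2.5² × L = 19.634954 × 376.257964 = 7387.807841

L=376.258 V=7387.808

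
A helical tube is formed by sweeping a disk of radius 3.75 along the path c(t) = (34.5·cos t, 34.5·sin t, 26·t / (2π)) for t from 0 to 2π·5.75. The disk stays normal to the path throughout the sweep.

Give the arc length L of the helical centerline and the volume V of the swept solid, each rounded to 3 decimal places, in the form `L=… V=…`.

2πR = 2π·34.5 = 216.769893
per-turn = √(216.769893² + 26²) = √(46989.1866 + 676) = √47665.1866 = 218.323582
L = 5.75 × 218.323582 = 1255.360598
V = π·3.75² × L = 44.178647 × 1255.360598 = 55460.132319

L=1255.361 V=55460.132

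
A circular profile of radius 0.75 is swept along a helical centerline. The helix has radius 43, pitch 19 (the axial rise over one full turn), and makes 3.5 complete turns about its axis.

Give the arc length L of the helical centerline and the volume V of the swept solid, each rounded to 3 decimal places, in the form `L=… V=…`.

L=947.955 V=1675.174

2πR = 2π·43 = 270.176968
per-turn = √(270.176968² + 19²) = √(72995.5942 + 361) = √73356.5942 = 270.844225
L = 3.5 × 270.844225 = 947.954787
V = π·0.75² × L = 1.767146 × 947.954787 = 1675.174385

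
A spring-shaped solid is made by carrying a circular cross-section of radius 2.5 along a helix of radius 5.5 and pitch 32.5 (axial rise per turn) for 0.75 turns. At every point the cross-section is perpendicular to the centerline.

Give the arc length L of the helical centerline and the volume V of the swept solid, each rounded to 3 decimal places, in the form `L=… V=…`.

2πR = 2π·5.5 = 34.557519
per-turn = √(34.557519² + 32.5²) = √(1194.2221 + 1056.25) = √2250.4721 = 47.439141
L = 0.75 × 47.439141 = 35.579356
V = π·2.5² × L = 19.634954 × 35.579356 = 698.599022

L=35.579 V=698.599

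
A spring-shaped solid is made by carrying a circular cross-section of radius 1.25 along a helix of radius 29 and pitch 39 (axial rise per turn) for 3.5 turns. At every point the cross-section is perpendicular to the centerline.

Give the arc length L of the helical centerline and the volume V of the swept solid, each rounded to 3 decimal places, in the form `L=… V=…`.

2πR = 2π·29 = 182.212374
per-turn = √(182.212374² + 39²) = √(33201.3492 + 1521) = √34722.3492 = 186.339339
L = 3.5 × 186.339339 = 652.187686
V = π·1.25² × L = 4.908739 × 652.187686 = 3201.418817

L=652.188 V=3201.419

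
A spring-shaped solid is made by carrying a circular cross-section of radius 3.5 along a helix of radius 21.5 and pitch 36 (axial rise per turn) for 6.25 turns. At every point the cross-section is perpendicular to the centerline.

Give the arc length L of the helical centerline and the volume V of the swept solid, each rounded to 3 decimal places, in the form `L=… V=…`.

2πR = 2π·21.5 = 135.088484
per-turn = √(135.088484² + 36²) = √(18248.8985 + 1296) = √19544.8985 = 139.803071
L = 6.25 × 139.803071 = 873.769191
V = π·3.5² × L = 38.484510 × 873.769191 = 33626.579174

L=873.769 V=33626.579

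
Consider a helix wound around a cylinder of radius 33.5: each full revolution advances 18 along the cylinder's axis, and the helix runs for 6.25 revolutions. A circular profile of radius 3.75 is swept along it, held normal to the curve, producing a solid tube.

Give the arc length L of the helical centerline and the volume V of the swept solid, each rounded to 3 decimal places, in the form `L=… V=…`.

2πR = 2π·33.5 = 210.486708
per-turn = √(210.486708² + 18²) = √(44304.6542 + 324) = √44628.6542 = 211.254951
L = 6.25 × 211.254951 = 1320.343441
V = π·3.75² × L = 44.178647 × 1320.343441 = 58330.986404

L=1320.343 V=58330.986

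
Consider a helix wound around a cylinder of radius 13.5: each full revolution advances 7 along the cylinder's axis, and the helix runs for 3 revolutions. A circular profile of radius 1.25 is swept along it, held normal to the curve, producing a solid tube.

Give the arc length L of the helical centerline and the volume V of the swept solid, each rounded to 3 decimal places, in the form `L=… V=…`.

2πR = 2π·13.5 = 84.823002
per-turn = √(84.823002² + 7²) = √(7194.9416 + 49) = √7243.9416 = 85.111348
L = 3 × 85.111348 = 255.334045
V = π·1.25² × L = 4.908739 × 255.334045 = 1253.368062

L=255.334 V=1253.368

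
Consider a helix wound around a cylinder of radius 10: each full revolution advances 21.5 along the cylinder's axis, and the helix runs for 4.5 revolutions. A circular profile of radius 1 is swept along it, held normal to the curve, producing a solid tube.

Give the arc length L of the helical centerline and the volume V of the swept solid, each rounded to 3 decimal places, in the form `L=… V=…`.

2πR = 2π·10 = 62.831853
per-turn = √(62.831853² + 21.5²) = √(3947.8418 + 462.25) = √4410.0918 = 66.408522
L = 4.5 × 66.408522 = 298.838348
V = π·1² × L = 3.141593 × 298.838348 = 938.828358

L=298.838 V=938.828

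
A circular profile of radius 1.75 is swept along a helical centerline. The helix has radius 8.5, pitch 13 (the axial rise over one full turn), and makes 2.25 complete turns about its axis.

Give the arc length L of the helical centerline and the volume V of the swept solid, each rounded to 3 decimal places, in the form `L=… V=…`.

L=123.675 V=1189.889

2πR = 2π·8.5 = 53.407075
per-turn = √(53.407075² + 13²) = √(2852.3157 + 169) = √3021.3157 = 54.966496
L = 2.25 × 54.966496 = 123.674616
V = π·1.75² × L = 9.621128 × 123.674616 = 1189.889247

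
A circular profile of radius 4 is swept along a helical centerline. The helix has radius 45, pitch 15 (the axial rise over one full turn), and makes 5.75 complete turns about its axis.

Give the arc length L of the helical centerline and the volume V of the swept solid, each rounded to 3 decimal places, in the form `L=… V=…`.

2πR = 2π·45 = 282.743339
per-turn = √(282.743339² + 15²) = √(79943.7956 + 225) = √80168.7956 = 283.140947
L = 5.75 × 283.140947 = 1628.060443
V = π·4² × L = 50.265482 × 1628.060443 = 81835.243638

L=1628.060 V=81835.244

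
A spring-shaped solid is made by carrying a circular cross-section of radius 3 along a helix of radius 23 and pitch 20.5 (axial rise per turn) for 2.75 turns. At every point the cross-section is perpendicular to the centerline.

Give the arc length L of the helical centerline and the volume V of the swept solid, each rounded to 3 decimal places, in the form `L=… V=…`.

L=401.390 V=11349.038

2πR = 2π·23 = 144.513262
per-turn = √(144.513262² + 20.5²) = √(20884.0829 + 420.25) = √21304.3329 = 145.960039
L = 2.75 × 145.960039 = 401.390107
V = π·3² × L = 28.274334 × 401.390107 = 11349.037890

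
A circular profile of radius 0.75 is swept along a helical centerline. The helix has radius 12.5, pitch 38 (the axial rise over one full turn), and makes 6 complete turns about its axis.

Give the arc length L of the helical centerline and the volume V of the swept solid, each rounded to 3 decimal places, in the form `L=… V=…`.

2πR = 2π·12.5 = 78.539816
per-turn = √(78.539816² + 38²) = √(6168.5028 + 1444) = √7612.5028 = 87.249658
L = 6 × 87.249658 = 523.497946
V = π·0.75² × L = 1.767146 × 523.497946 = 925.097231

L=523.498 V=925.097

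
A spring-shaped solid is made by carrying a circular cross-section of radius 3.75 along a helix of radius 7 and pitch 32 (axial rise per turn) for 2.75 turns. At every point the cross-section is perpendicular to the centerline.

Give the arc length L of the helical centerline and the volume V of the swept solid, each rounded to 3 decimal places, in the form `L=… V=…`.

L=149.577 V=6608.101

2πR = 2π·7 = 43.982297
per-turn = √(43.982297² + 32²) = √(1934.4425 + 1024) = √2958.4425 = 54.391566
L = 2.75 × 54.391566 = 149.576807
V = π·3.75² × L = 44.178647 × 149.576807 = 6608.100899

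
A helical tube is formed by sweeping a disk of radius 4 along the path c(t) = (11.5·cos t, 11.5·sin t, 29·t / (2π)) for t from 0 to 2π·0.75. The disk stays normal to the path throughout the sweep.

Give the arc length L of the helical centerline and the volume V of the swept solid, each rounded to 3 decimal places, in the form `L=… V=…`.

L=58.394 V=2935.214

2πR = 2π·11.5 = 72.256631
per-turn = √(72.256631² + 29²) = √(5221.0207 + 841) = √6062.0207 = 77.858980
L = 0.75 × 77.858980 = 58.394235
V = π·4² × L = 50.265482 × 58.394235 = 2935.214386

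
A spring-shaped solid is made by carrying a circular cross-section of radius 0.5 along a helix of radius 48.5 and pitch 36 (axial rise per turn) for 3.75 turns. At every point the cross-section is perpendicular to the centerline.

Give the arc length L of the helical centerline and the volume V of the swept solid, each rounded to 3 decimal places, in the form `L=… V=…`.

L=1150.701 V=903.758

2πR = 2π·48.5 = 304.734487
per-turn = √(304.734487² + 36²) = √(92863.1078 + 1296) = √94159.1078 = 306.853561
L = 3.75 × 306.853561 = 1150.700853
V = π·0.5² × L = 0.785398 × 1150.700853 = 903.758337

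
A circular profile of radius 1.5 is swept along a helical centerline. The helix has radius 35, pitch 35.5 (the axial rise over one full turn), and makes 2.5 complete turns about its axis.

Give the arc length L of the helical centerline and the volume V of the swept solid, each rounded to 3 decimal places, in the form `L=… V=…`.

L=556.896 V=3936.466

2πR = 2π·35 = 219.911486
per-turn = √(219.911486² + 35.5²) = √(48361.0616 + 1260.25) = √49621.3116 = 222.758415
L = 2.5 × 222.758415 = 556.896038
V = π·1.5² × L = 7.068583 × 556.896038 = 3936.466130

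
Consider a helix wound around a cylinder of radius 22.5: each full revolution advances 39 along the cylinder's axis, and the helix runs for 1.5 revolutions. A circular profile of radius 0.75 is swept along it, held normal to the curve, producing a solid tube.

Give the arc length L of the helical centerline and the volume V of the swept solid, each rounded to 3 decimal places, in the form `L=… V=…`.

L=219.979 V=388.734

2πR = 2π·22.5 = 141.371669
per-turn = √(141.371669² + 39²) = √(19985.9489 + 1521) = √21506.9489 = 146.652477
L = 1.5 × 146.652477 = 219.978715
V = π·0.75² × L = 1.767146 × 219.978715 = 388.734477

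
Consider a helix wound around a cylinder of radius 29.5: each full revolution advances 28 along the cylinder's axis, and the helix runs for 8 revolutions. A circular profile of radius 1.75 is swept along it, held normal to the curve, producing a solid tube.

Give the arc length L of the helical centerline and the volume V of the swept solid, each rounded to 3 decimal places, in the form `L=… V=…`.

2πR = 2π·29.5 = 185.353967
per-turn = √(185.353967² + 28²) = √(34356.0929 + 784) = √35140.0929 = 187.456910
L = 8 × 187.456910 = 1499.655276
V = π·1.75² × L = 9.621128 × 1499.655276 = 14428.374619

L=1499.655 V=14428.375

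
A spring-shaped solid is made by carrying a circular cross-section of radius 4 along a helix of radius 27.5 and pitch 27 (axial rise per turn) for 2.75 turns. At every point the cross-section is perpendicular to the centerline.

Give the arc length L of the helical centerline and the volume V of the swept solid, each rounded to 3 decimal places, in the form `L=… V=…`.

L=480.932 V=24174.284

2πR = 2π·27.5 = 172.787596
per-turn = √(172.787596² + 27²) = √(29855.5533 + 729) = √30584.5533 = 174.884400
L = 2.75 × 174.884400 = 480.932100
V = π·4² × L = 50.265482 × 480.932100 = 24174.284016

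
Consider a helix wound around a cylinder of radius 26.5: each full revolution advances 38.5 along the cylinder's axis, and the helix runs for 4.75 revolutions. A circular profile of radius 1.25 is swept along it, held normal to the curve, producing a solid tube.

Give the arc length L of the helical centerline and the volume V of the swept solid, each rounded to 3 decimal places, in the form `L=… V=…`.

2πR = 2π·26.5 = 166.504411
per-turn = √(166.504411² + 38.5²) = √(27723.7188 + 1482.25) = √29205.9688 = 170.897539
L = 4.75 × 170.897539 = 811.763309
V = π·1.25² × L = 4.908739 × 811.763309 = 3984.733826

L=811.763 V=3984.734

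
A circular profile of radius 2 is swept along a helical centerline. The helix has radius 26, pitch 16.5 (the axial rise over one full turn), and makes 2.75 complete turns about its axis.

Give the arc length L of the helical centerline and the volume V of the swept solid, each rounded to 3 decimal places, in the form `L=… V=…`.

L=451.533 V=5674.136

2πR = 2π·26 = 163.362818
per-turn = √(163.362818² + 16.5²) = √(26687.4103 + 272.25) = √26959.6603 = 164.193972
L = 2.75 × 164.193972 = 451.533422
V = π·2² × L = 12.566371 × 451.533422 = 5674.136323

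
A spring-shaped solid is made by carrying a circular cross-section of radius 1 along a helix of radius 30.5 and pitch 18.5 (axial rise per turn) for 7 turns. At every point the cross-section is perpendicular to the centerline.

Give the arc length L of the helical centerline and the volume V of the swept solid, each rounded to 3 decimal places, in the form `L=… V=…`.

L=1347.696 V=4233.913

2πR = 2π·30.5 = 191.637152
per-turn = √(191.637152² + 18.5²) = √(36724.7980 + 342.25) = √37067.0480 = 192.528045
L = 7 × 192.528045 = 1347.696313
V = π·1² × L = 3.141593 × 1347.696313 = 4233.912835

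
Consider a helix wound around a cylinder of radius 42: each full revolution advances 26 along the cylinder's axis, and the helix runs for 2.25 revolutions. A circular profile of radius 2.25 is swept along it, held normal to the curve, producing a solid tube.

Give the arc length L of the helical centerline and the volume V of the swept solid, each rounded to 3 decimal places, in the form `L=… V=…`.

2πR = 2π·42 = 263.893783
per-turn = √(263.893783² + 26²) = √(69639.9287 + 676) = √70315.9287 = 265.171508
L = 2.25 × 265.171508 = 596.635893
V = π·2.25² × L = 15.904313 × 596.635893 = 9489.083875

L=596.636 V=9489.084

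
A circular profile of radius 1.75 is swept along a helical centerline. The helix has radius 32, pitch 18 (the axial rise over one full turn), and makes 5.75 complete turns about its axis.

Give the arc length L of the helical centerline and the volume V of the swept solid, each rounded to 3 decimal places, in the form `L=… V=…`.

2πR = 2π·32 = 201.061930
per-turn = √(201.061930² + 18²) = √(40425.8996 + 324) = √40749.8996 = 201.866044
L = 5.75 × 201.866044 = 1160.729752
V = π·1.75² × L = 9.621128 × 1160.729752 = 11167.528936

L=1160.730 V=11167.529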